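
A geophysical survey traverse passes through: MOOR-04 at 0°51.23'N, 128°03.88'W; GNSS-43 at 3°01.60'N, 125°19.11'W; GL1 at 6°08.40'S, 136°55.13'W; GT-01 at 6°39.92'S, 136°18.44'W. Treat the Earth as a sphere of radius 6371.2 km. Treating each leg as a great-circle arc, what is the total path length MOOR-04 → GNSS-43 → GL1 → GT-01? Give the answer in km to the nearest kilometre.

MOOR-04: φ = +0.85383°, λ = -128.06467°
GNSS-43: φ = +3.02667°, λ = -125.31850°
GL1: φ = -6.14000°, λ = -136.91883°
GT-01: φ = -6.66533°, λ = -136.30733°
MOOR-04→GNSS-43: c = 0.061094 rad, d = 389.24 km
GNSS-43→GL1: c = 0.257818 rad, d = 1642.61 km
GL1→GT-01: c = 0.014020 rad, d = 89.32 km
Total = 389.24 + 1642.61 + 89.32 = 2121.17 km

2121 km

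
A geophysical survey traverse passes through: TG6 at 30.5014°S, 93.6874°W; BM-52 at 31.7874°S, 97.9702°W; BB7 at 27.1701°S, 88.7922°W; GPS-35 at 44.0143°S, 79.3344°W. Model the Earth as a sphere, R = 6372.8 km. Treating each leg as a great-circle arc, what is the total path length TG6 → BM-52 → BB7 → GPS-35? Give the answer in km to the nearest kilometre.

3514 km

TG6→BM-52: c = 0.067792 rad, d = 432.02 km
BM-52→BB7: c = 0.160964 rad, d = 1025.79 km
BB7→GPS-35: c = 0.322648 rad, d = 2056.17 km
Total = 432.02 + 1025.79 + 2056.17 = 3513.98 km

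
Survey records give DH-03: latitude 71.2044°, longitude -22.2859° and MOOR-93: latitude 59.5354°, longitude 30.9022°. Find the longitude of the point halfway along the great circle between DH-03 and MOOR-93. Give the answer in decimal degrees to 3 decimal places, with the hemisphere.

10.675°E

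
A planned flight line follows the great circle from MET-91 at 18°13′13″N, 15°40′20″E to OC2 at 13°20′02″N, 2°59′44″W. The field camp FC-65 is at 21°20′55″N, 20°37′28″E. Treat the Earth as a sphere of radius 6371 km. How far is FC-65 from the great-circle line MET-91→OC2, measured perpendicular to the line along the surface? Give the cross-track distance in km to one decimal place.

MET-91: φ = +18.22028°, λ = +15.67222°
OC2: φ = +13.33389°, λ = -2.99556°
FC-65: φ = +21.34861°, λ = +20.62444°
δ₁₃ = central angle MET-91→FC-65 = 0.097944 rad  (haversine)
θ₁₃ = bearing MET-91→FC-65 = 55.306°,  θ₁₂ = bearing MET-91→OC2 = 257.478°
dₓₜ = R·arcsin(sin δ₁₃ · sin(θ₁₃ − θ₁₂)) = 6371·arcsin(0.09779·sin(-202.171°)) = 235.163 km
|dₓₜ| = 235.163 km

235.2 km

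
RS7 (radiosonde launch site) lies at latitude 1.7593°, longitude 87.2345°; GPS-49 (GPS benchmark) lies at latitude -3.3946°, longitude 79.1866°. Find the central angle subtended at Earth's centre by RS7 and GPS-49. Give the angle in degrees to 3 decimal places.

Δφ = -5.1539°,  Δλ = -8.0479°
a = sin²(Δφ/2) + cos φ₁ cos φ₂ sin²(Δλ/2) = 0.006935
c = 2·arcsin(√a) = 0.166745 rad = 9.5538°

9.554°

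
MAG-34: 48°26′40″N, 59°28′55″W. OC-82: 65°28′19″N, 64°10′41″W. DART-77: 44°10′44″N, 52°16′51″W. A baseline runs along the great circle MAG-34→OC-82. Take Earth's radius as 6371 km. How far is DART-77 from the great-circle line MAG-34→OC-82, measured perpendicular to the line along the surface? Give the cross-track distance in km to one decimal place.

MAG-34: φ = +48.44444°, λ = -59.48194°
OC-82: φ = +65.47194°, λ = -64.17806°
DART-77: φ = +44.17889°, λ = -52.28083°
δ₁₃ = central angle MAG-34→DART-77 = 0.114276 rad  (haversine)
θ₁₃ = bearing MAG-34→DART-77 = 127.964°,  θ₁₂ = bearing MAG-34→OC-82 = 353.403°
dₓₜ = R·arcsin(sin δ₁₃ · sin(θ₁₃ − θ₁₂)) = 6371·arcsin(0.11403·sin(-225.439°)) = 518.179 km
|dₓₜ| = 518.179 km

518.2 km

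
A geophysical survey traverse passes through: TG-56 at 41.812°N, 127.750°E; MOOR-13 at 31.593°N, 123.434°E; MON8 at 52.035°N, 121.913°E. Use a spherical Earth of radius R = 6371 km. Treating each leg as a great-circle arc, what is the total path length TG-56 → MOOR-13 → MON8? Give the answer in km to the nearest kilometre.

TG-56→MOOR-13: c = 0.188233 rad, d = 1199.23 km
MOOR-13→MON8: c = 0.357308 rad, d = 2276.41 km
Total = 1199.23 + 2276.41 = 3475.64 km

3476 km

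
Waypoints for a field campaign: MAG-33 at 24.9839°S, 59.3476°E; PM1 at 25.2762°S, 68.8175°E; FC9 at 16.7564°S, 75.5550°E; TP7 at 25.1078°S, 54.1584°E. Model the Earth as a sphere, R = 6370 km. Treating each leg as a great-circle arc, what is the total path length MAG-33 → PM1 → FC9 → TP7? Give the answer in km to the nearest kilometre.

MAG-33→PM1: c = 0.149692 rad, d = 953.54 km
PM1→FC9: c = 0.184734 rad, d = 1176.76 km
FC9→TP7: c = 0.377373 rad, d = 2403.87 km
Total = 953.54 + 1176.76 + 2403.87 = 4534.16 km

4534 km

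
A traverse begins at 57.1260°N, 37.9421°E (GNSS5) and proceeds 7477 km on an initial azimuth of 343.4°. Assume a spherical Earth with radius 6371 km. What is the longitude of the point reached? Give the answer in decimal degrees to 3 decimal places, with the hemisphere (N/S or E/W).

δ = d/R = 7477/6371 = 1.173599 rad
φ₂ = arcsin(sin φ₁ cos δ + cos φ₁ sin δ cos θ)
   = arcsin(0.83987·0.38684 + 0.54279·0.92215·0.95832) = 53.56828°
λ₂ = λ₁ + atan2(sin θ sin δ cos φ₁, cos δ − sin φ₁ sin φ₂) = -115.72314°

115.723°W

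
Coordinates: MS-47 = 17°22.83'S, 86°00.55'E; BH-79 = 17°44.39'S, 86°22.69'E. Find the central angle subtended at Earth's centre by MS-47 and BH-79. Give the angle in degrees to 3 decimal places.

0.503°

MS-47: φ = -17.38050°, λ = +86.00917°
BH-79: φ = -17.73983°, λ = +86.37817°
Δφ = -0.3593°,  Δλ = 0.3690°
a = sin²(Δφ/2) + cos φ₁ cos φ₂ sin²(Δλ/2) = 0.000019
c = 2·arcsin(√a) = 0.008777 rad = 0.5029°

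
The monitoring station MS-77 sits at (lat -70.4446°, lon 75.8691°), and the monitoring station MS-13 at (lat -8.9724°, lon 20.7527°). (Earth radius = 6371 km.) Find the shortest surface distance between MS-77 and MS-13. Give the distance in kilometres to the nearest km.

7824 km

Δφ = 61.4722°,  Δλ = -55.1164°
a = sin²(Δφ/2) + cos φ₁ cos φ₂ sin²(Δλ/2) = 0.331975
c = 2·arcsin(√a) = 1.228077 rad = 70.3636°
d = R·c = 6371 × 1.228077 = 7824.1 km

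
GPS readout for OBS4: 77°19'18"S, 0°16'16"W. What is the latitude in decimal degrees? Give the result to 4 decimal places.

77.3217°S

77° + 19′/60 + 18″/3600 = 77 + 0.31667 + 0.00500 = 77.3217°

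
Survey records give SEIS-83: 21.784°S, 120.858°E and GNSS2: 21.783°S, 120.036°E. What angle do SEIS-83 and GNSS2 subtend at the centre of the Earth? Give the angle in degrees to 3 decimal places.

0.763°

Δφ = 0.0010°,  Δλ = -0.8220°
a = sin²(Δφ/2) + cos φ₁ cos φ₂ sin²(Δλ/2) = 0.000044
c = 2·arcsin(√a) = 0.013322 rad = 0.7633°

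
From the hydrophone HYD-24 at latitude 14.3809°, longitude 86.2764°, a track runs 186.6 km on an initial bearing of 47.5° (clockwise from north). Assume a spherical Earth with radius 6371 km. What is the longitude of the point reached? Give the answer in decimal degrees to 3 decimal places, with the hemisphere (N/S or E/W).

87.560°E

δ = d/R = 186.6/6371 = 0.029289 rad
φ₂ = arcsin(sin φ₁ cos δ + cos φ₁ sin δ cos θ)
   = arcsin(0.24837·0.99957 + 0.96867·0.02928·0.67559) = 15.51110°
λ₂ = λ₁ + atan2(sin θ sin δ cos φ₁, cos δ − sin φ₁ sin φ₂) = 87.56034°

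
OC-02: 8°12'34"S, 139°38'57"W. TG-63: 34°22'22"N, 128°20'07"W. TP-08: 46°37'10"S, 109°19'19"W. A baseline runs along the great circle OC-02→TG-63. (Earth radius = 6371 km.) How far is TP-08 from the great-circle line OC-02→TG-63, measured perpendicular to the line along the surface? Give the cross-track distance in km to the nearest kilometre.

OC-02: φ = -8.20944°, λ = -139.64917°
TG-63: φ = +34.37278°, λ = -128.33528°
TP-08: φ = -46.61944°, λ = -109.32194°
δ₁₃ = central angle OC-02→TP-08 = 0.808536 rad  (haversine)
θ₁₃ = bearing OC-02→TP-08 = 151.347°,  θ₁₂ = bearing OC-02→TG-63 = 13.502°
dₓₜ = R·arcsin(sin δ₁₃ · sin(θ₁₃ − θ₁₂)) = 6371·arcsin(0.72328·sin(137.845°)) = 3229.096 km
|dₓₜ| = 3229.096 km

3229 km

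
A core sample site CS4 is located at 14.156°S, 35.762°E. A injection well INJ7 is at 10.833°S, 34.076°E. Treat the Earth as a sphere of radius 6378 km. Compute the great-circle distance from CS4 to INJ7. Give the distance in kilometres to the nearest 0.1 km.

412.8 km

Δφ = 3.3230°,  Δλ = -1.6860°
a = sin²(Δφ/2) + cos φ₁ cos φ₂ sin²(Δλ/2) = 0.001047
c = 2·arcsin(√a) = 0.064721 rad = 3.7082°
d = R·c = 6378 × 0.064721 = 412.8 km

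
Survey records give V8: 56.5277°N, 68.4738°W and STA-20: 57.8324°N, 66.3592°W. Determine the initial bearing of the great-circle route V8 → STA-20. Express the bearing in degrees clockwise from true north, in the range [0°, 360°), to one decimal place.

40.4°

Δλ = 2.1146°
y = sin Δλ · cos φ₂ = 0.019645
x = cos φ₁ sin φ₂ − sin φ₁ cos φ₂ cos Δλ = 0.023072
θ = atan2(y, x) = 40.4129° → 40.4129° (mod 360°)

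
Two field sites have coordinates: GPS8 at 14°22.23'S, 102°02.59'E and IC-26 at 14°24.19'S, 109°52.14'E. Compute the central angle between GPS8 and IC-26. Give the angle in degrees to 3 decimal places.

7.580°

GPS8: φ = -14.37050°, λ = +102.04317°
IC-26: φ = -14.40317°, λ = +109.86900°
Δφ = -0.0327°,  Δλ = 7.8258°
a = sin²(Δφ/2) + cos φ₁ cos φ₂ sin²(Δλ/2) = 0.004369
c = 2·arcsin(√a) = 0.132298 rad = 7.5801°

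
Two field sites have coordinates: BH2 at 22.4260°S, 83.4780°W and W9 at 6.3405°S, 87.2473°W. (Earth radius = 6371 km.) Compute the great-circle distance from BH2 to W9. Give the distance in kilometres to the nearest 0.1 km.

1833.8 km

Δφ = 16.0855°,  Δλ = -3.7693°
a = sin²(Δφ/2) + cos φ₁ cos φ₂ sin²(Δλ/2) = 0.020569
c = 2·arcsin(√a) = 0.287831 rad = 16.4915°
d = R·c = 6371 × 0.287831 = 1833.8 km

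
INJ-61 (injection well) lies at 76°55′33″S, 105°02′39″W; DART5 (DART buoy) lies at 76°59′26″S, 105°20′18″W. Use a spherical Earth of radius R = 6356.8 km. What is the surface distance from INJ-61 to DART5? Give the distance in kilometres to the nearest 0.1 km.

10.3 km

INJ-61: φ = -76.92583°, λ = -105.04417°
DART5: φ = -76.99056°, λ = -105.33833°
Δφ = -0.0647°,  Δλ = -0.2942°
a = sin²(Δφ/2) + cos φ₁ cos φ₂ sin²(Δλ/2) = 0.000001
c = 2·arcsin(√a) = 0.001618 rad = 0.0927°
d = R·c = 6356.8 × 0.001618 = 10.3 km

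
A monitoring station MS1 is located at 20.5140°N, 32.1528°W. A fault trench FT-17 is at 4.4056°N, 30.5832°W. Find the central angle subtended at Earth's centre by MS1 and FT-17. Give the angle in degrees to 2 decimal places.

Δφ = -16.1084°,  Δλ = 1.5696°
a = sin²(Δφ/2) + cos φ₁ cos φ₂ sin²(Δλ/2) = 0.019806
c = 2·arcsin(√a) = 0.282405 rad = 16.1806°

16.18°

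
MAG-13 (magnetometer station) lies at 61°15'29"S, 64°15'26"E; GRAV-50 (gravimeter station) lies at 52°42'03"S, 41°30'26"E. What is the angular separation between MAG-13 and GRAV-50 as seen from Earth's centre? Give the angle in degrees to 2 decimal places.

14.94°

MAG-13: φ = -61.25806°, λ = +64.25722°
GRAV-50: φ = -52.70083°, λ = +41.50722°
Δφ = 8.5572°,  Δλ = -22.7500°
a = sin²(Δφ/2) + cos φ₁ cos φ₂ sin²(Δλ/2) = 0.016901
c = 2·arcsin(√a) = 0.260747 rad = 14.9397°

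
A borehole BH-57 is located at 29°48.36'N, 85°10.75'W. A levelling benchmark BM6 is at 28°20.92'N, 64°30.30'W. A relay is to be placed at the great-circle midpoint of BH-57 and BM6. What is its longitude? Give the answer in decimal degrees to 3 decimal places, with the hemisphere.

BH-57: φ = +29.80600°, λ = -85.17917°
BM6: φ = +28.34867°, λ = -64.50500°
Bx = cos φ₂ cos Δλ = 0.823400,  By = cos φ₂ sin Δλ = 0.310713
φₘ = atan2(sin φ₁ + sin φ₂, √((cos φ₁ + Bx)² + By²)) = 29.47725°
λₘ = λ₁ + atan2(By, cos φ₁ + Bx) = -74.76817°

74.768°W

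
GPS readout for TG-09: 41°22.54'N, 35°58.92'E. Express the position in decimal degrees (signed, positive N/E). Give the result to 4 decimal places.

lat: 41.3757° N → +41.3757°
lon: 35.9820° E → +35.9820°

+41.3757°, +35.9820°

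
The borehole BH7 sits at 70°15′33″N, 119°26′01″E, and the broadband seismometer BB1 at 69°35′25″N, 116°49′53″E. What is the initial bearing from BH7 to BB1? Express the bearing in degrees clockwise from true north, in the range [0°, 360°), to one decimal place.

BH7: φ = +70.25917°, λ = +119.43361°
BB1: φ = +69.59028°, λ = +116.83139°
Δλ = -2.6022°
y = sin Δλ · cos φ₂ = -0.015833
x = cos φ₁ sin φ₂ − sin φ₁ cos φ₂ cos Δλ = -0.011336
θ = atan2(y, x) = -125.6006° → 234.3994° (mod 360°)

234.4°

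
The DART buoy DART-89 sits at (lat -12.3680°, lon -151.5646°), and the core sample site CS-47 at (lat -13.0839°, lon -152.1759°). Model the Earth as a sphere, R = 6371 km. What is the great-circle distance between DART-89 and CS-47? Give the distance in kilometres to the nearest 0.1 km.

Δφ = -0.7159°,  Δλ = -0.6113°
a = sin²(Δφ/2) + cos φ₁ cos φ₂ sin²(Δλ/2) = 0.000066
c = 2·arcsin(√a) = 0.016261 rad = 0.9317°
d = R·c = 6371 × 0.016261 = 103.6 km

103.6 km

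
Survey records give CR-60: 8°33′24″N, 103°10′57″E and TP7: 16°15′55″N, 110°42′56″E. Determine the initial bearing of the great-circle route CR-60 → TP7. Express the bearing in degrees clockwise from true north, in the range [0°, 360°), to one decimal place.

42.9°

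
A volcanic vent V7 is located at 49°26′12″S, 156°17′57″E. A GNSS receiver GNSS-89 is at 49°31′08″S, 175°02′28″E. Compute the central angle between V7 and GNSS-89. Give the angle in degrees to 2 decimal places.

V7: φ = -49.43667°, λ = +156.29917°
GNSS-89: φ = -49.51889°, λ = +175.04111°
Δφ = -0.0822°,  Δλ = 18.7419°
a = sin²(Δφ/2) + cos φ₁ cos φ₂ sin²(Δλ/2) = 0.011193
c = 2·arcsin(√a) = 0.211992 rad = 12.1462°

12.15°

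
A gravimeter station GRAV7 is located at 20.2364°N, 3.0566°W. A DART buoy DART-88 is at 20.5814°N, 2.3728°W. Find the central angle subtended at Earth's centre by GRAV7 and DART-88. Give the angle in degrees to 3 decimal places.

Δφ = 0.3450°,  Δλ = 0.6838°
a = sin²(Δφ/2) + cos φ₁ cos φ₂ sin²(Δλ/2) = 0.000040
c = 2·arcsin(√a) = 0.012703 rad = 0.7278°

0.728°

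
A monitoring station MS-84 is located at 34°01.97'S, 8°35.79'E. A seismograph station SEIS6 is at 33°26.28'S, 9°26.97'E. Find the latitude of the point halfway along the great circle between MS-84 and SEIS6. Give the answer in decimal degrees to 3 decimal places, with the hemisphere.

MS-84: φ = -34.03283°, λ = +8.59650°
SEIS6: φ = -33.43800°, λ = +9.44950°
Bx = cos φ₂ cos Δλ = 0.834390,  By = cos φ₂ sin Δλ = 0.012423
φₘ = atan2(sin φ₁ + sin φ₂, √((cos φ₁ + Bx)² + By²)) = -33.73615°
λₘ = λ₁ + atan2(By, cos φ₁ + Bx) = 9.02448°

33.736°S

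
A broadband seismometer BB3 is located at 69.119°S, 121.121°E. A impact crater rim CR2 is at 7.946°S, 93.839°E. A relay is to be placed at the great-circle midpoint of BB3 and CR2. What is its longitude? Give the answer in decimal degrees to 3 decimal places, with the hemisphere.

100.963°E

Bx = cos φ₂ cos Δλ = 0.880228,  By = cos φ₂ sin Δλ = -0.453969
φₘ = atan2(sin φ₁ + sin φ₂, √((cos φ₁ + Bx)² + By²)) = -39.15189°
λₘ = λ₁ + atan2(By, cos φ₁ + Bx) = 100.96310°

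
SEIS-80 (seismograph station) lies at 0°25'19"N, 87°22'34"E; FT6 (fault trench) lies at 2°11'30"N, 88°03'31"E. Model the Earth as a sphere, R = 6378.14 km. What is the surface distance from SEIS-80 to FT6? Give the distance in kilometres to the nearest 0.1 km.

211.1 km

SEIS-80: φ = +0.42194°, λ = +87.37611°
FT6: φ = +2.19167°, λ = +88.05861°
Δφ = 1.7697°,  Δλ = 0.6825°
a = sin²(Δφ/2) + cos φ₁ cos φ₂ sin²(Δλ/2) = 0.000274
c = 2·arcsin(√a) = 0.033104 rad = 1.8967°
d = R·c = 6378.14 × 0.033104 = 211.1 km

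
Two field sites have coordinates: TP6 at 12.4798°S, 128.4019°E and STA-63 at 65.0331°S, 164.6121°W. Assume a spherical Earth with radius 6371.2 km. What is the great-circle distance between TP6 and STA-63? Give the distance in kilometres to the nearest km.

7682 km

Δφ = -52.5533°,  Δλ = 66.9860°
a = sin²(Δφ/2) + cos φ₁ cos φ₂ sin²(Δλ/2) = 0.321488
c = 2·arcsin(√a) = 1.205717 rad = 69.0825°
d = R·c = 6371.2 × 1.205717 = 7681.9 km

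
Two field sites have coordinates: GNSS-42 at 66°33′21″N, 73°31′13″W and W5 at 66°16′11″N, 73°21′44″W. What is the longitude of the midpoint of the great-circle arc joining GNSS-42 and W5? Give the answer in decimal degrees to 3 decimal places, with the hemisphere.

GNSS-42: φ = +66.55583°, λ = -73.52028°
W5: φ = +66.26972°, λ = -73.36222°
Bx = cos φ₂ cos Δλ = 0.402430,  By = cos φ₂ sin Δλ = 0.001110
φₘ = atan2(sin φ₁ + sin φ₂, √((cos φ₁ + Bx)² + By²)) = 66.41280°
λₘ = λ₁ + atan2(By, cos φ₁ + Bx) = -73.44080°

73.441°W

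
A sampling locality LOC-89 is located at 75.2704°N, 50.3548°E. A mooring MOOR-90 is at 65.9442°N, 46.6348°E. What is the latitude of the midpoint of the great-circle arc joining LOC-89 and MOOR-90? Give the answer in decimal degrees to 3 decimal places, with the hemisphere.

Bx = cos φ₂ cos Δλ = 0.406767,  By = cos φ₂ sin Δλ = -0.026447
φₘ = atan2(sin φ₁ + sin φ₂, √((cos φ₁ + Bx)² + By²)) = 70.61625°
λₘ = λ₁ + atan2(By, cos φ₁ + Bx) = 48.06367°

70.616°N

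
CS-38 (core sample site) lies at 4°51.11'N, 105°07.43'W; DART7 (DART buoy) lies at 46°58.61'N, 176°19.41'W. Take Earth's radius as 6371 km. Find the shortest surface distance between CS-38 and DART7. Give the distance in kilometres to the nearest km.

8193 km

CS-38: φ = +4.85183°, λ = -105.12383°
DART7: φ = +46.97683°, λ = -176.32350°
Δφ = 42.1250°,  Δλ = -71.1997°
a = sin²(Δφ/2) + cos φ₁ cos φ₂ sin²(Δλ/2) = 0.359535
c = 2·arcsin(√a) = 1.286033 rad = 73.6843°
d = R·c = 6371 × 1.286033 = 8193.3 km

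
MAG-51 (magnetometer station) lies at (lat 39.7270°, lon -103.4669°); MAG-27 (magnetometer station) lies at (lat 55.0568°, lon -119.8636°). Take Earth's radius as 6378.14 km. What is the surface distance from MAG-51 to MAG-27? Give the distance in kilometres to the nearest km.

2096 km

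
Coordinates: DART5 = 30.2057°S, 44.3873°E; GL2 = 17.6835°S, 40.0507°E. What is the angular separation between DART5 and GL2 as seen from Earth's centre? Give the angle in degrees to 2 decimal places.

13.13°

Δφ = 12.5222°,  Δλ = -4.3366°
a = sin²(Δφ/2) + cos φ₁ cos φ₂ sin²(Δλ/2) = 0.013073
c = 2·arcsin(√a) = 0.229172 rad = 13.1306°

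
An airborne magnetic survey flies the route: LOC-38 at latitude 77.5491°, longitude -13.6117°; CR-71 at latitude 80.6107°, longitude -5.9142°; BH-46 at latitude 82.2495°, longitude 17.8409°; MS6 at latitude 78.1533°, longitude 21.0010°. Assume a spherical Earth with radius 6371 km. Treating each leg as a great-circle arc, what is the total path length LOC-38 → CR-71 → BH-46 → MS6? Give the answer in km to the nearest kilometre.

1265 km

LOC-38→CR-71: c = 0.059072 rad, d = 376.35 km
CR-71→BH-46: c = 0.067438 rad, d = 429.65 km
BH-46→MS6: c = 0.072079 rad, d = 459.22 km
Total = 376.35 + 429.65 + 459.22 = 1265.21 km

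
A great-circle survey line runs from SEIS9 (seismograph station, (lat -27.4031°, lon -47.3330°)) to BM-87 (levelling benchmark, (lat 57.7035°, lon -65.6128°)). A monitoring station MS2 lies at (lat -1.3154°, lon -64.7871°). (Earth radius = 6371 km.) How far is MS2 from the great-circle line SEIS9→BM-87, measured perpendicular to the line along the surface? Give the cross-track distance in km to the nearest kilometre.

1448 km

δ₁₃ = central angle SEIS9→MS2 = 0.540878 rad  (haversine)
θ₁₃ = bearing SEIS9→MS2 = 324.382°,  θ₁₂ = bearing SEIS9→BM-87 = 350.334°
dₓₜ = R·arcsin(sin δ₁₃ · sin(θ₁₃ − θ₁₂)) = 6371·arcsin(0.51489·sin(-25.952°)) = -1447.996 km
|dₓₜ| = 1447.996 km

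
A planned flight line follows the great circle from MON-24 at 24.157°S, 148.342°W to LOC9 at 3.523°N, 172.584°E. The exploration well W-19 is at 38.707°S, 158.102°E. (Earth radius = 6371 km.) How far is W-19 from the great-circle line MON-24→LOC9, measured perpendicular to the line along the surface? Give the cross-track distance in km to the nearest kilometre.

δ₁₃ = central angle MON-24→W-19 = 0.824565 rad  (haversine)
θ₁₃ = bearing MON-24→W-19 = 238.754°,  θ₁₂ = bearing MON-24→LOC9 = 300.674°
dₓₜ = R·arcsin(sin δ₁₃ · sin(θ₁₃ − θ₁₂)) = 6371·arcsin(0.73425·sin(-61.921°)) = -4489.842 km
|dₓₜ| = 4489.842 km

4490 km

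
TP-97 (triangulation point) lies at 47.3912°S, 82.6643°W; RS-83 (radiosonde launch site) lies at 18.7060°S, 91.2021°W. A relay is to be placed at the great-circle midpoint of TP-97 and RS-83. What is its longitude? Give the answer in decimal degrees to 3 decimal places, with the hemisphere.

87.645°W

Bx = cos φ₂ cos Δλ = 0.936680,  By = cos φ₂ sin Δλ = -0.140620
φₘ = atan2(sin φ₁ + sin φ₂, √((cos φ₁ + Bx)² + By²)) = -33.11938°
λₘ = λ₁ + atan2(By, cos φ₁ + Bx) = -87.64463°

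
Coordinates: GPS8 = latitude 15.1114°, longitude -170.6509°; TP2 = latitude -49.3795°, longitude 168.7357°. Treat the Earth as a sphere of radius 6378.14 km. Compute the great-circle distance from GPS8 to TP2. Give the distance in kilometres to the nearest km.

7461 km

Δφ = -64.4909°,  Δλ = -20.6134°
a = sin²(Δφ/2) + cos φ₁ cos φ₂ sin²(Δλ/2) = 0.304793
c = 2·arcsin(√a) = 1.169715 rad = 67.0197°
d = R·c = 6378.14 × 1.169715 = 7460.6 km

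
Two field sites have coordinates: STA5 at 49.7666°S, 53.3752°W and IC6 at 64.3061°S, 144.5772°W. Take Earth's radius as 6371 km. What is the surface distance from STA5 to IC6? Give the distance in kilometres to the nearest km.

Δφ = -14.5395°,  Δλ = -91.2020°
a = sin²(Δφ/2) + cos φ₁ cos φ₂ sin²(Δλ/2) = 0.158970
c = 2·arcsin(√a) = 0.820220 rad = 46.9951°
d = R·c = 6371 × 0.820220 = 5225.6 km

5226 km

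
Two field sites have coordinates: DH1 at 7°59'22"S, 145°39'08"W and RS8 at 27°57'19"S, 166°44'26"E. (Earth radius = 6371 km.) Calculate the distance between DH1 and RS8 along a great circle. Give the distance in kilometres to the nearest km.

5458 km

DH1: φ = -7.98944°, λ = -145.65222°
RS8: φ = -27.95528°, λ = +166.74056°
Δφ = -19.9658°,  Δλ = -47.6072°
a = sin²(Δφ/2) + cos φ₁ cos φ₂ sin²(Δλ/2) = 0.172543
c = 2·arcsin(√a) = 0.856727 rad = 49.0869°
d = R·c = 6371 × 0.856727 = 5458.2 km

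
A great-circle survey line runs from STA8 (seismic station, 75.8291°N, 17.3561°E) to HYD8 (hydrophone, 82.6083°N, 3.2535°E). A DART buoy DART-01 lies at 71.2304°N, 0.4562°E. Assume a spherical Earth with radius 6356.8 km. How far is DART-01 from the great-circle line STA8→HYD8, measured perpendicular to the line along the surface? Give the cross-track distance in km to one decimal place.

δ₁₃ = central angle STA8→DART-01 = 0.115139 rad  (haversine)
θ₁₃ = bearing STA8→DART-01 = 234.506°,  θ₁₂ = bearing STA8→HYD8 = 345.568°
dₓₜ = R·arcsin(sin δ₁₃ · sin(θ₁₃ − θ₁₂)) = 6356.8·arcsin(0.11488·sin(-111.061°)) = -682.825 km
|dₓₜ| = 682.825 km

682.8 km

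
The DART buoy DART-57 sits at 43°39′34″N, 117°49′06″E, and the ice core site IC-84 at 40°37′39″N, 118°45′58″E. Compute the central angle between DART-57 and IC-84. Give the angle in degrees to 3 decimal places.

DART-57: φ = +43.65944°, λ = +117.81833°
IC-84: φ = +40.62750°, λ = +118.76611°
Δφ = -3.0319°,  Δλ = 0.9478°
a = sin²(Δφ/2) + cos φ₁ cos φ₂ sin²(Δλ/2) = 0.000737
c = 2·arcsin(√a) = 0.054319 rad = 3.1123°

3.112°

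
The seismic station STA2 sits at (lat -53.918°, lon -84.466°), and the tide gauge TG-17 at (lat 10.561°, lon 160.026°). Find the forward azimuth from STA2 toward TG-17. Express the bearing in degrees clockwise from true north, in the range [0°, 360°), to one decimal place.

Δλ = -115.5080°
y = sin Δλ · cos φ₂ = -0.887237
x = cos φ₁ sin φ₂ − sin φ₁ cos φ₂ cos Δλ = -0.234192
θ = atan2(y, x) = -104.7863° → 255.2137° (mod 360°)

255.2°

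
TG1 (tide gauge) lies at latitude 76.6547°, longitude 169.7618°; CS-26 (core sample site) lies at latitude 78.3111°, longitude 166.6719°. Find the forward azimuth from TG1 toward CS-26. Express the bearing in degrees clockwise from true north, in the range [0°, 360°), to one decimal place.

339.5°

Δλ = -3.0899°
y = sin Δλ · cos φ₂ = -0.010921
x = cos φ₁ sin φ₂ − sin φ₁ cos φ₂ cos Δλ = 0.029192
θ = atan2(y, x) = -20.5104° → 339.4896° (mod 360°)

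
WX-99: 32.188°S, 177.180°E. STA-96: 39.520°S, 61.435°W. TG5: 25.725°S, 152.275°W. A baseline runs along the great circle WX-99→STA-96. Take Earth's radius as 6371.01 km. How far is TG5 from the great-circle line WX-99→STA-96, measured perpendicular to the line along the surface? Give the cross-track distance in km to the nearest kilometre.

2448 km

δ₁₃ = central angle WX-99→TG5 = 0.478160 rad  (haversine)
θ₁₃ = bearing WX-99→TG5 = 84.267°,  θ₁₂ = bearing WX-99→STA-96 = 138.812°
dₓₜ = R·arcsin(sin δ₁₃ · sin(θ₁₃ − θ₁₂)) = 6371.01·arcsin(0.46015·sin(-54.545°)) = -2447.761 km
|dₓₜ| = 2447.761 km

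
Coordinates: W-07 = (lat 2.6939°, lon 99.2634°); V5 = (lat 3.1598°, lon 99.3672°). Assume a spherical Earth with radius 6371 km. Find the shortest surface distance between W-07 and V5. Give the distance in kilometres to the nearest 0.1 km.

Δφ = 0.4659°,  Δλ = 0.1038°
a = sin²(Δφ/2) + cos φ₁ cos φ₂ sin²(Δλ/2) = 0.000017
c = 2·arcsin(√a) = 0.008330 rad = 0.4773°
d = R·c = 6371 × 0.008330 = 53.1 km

53.1 km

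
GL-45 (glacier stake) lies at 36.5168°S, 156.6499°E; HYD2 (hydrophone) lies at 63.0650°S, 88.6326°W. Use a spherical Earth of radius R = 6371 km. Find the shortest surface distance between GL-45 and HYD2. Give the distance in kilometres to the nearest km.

7536 km

Δφ = -26.5482°,  Δλ = 114.7175°
a = sin²(Δφ/2) + cos φ₁ cos φ₂ sin²(Δλ/2) = 0.310860
c = 2·arcsin(√a) = 1.182858 rad = 67.7728°
d = R·c = 6371 × 1.182858 = 7536.0 km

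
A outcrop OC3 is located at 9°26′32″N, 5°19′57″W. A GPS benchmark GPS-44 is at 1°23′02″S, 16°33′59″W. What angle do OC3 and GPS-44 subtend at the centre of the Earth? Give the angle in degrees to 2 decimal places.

15.57°

OC3: φ = +9.44222°, λ = -5.33250°
GPS-44: φ = -1.38389°, λ = -16.56639°
Δφ = -10.8261°,  Δλ = -11.2339°
a = sin²(Δφ/2) + cos φ₁ cos φ₂ sin²(Δλ/2) = 0.018347
c = 2·arcsin(√a) = 0.271734 rad = 15.5692°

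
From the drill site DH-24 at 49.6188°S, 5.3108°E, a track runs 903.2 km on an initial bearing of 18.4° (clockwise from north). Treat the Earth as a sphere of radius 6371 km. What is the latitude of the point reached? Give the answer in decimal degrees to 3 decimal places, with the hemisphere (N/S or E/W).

41.855°S

δ = d/R = 903.2/6371 = 0.141767 rad
φ₂ = arcsin(sin φ₁ cos δ + cos φ₁ sin δ cos θ)
   = arcsin(-0.76175·0.98997 + 0.64787·0.14129·0.94888) = -41.85512°
λ₂ = λ₁ + atan2(sin θ sin δ cos φ₁, cos δ − sin φ₁ sin φ₂) = 8.74359°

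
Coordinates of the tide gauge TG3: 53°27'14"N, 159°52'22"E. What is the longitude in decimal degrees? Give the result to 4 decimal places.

159.8728°E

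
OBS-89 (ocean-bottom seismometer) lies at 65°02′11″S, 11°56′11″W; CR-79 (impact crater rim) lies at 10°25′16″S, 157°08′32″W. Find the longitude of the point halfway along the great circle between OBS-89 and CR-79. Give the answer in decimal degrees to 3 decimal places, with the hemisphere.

OBS-89: φ = -65.03639°, λ = -11.93639°
CR-79: φ = -10.42111°, λ = -157.14222°
Bx = cos φ₂ cos Δλ = -0.807661,  By = cos φ₂ sin Δλ = -0.561217
φₘ = atan2(sin φ₁ + sin φ₂, √((cos φ₁ + Bx)² + By²)) = -57.94653°
λₘ = λ₁ + atan2(By, cos φ₁ + Bx) = -136.42979°

136.430°W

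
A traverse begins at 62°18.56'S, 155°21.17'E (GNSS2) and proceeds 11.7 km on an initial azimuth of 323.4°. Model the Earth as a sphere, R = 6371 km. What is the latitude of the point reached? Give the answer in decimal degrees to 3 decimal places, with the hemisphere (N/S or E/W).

GNSS2: φ = -62.30933°, λ = +155.35283°
δ = d/R = 11.7/6371 = 0.001836 rad
φ₂ = arcsin(sin φ₁ cos δ + cos φ₁ sin δ cos θ)
   = arcsin(-0.88547·1.00000 + 0.46470·0.00184·0.80282) = -62.22480°
λ₂ = λ₁ + atan2(sin θ sin δ cos φ₁, cos δ − sin φ₁ sin φ₂) = 155.21821°

62.225°S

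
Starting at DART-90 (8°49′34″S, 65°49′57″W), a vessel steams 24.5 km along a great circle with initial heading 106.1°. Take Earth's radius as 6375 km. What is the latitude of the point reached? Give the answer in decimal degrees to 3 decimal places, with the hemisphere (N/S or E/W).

DART-90: φ = -8.82611°, λ = -65.83250°
δ = d/R = 24.5/6375 = 0.003843 rad
φ₂ = arcsin(sin φ₁ cos δ + cos φ₁ sin δ cos θ)
   = arcsin(-0.15344·0.99999 + 0.98816·0.00384·-0.27731) = -8.88711°
λ₂ = λ₁ + atan2(sin θ sin δ cos φ₁, cos δ − sin φ₁ sin φ₂) = -65.61837°

8.887°S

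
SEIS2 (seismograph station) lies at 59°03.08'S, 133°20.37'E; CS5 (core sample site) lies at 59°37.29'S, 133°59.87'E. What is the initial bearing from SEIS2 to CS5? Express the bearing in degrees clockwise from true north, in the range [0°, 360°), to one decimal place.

149.8°

SEIS2: φ = -59.05133°, λ = +133.33950°
CS5: φ = -59.62150°, λ = +133.99783°
Δλ = 0.6583°
y = sin Δλ · cos φ₂ = 0.005811
x = cos φ₁ sin φ₂ − sin φ₁ cos φ₂ cos Δλ = -0.009980
θ = atan2(y, x) = 149.7907° → 149.7907° (mod 360°)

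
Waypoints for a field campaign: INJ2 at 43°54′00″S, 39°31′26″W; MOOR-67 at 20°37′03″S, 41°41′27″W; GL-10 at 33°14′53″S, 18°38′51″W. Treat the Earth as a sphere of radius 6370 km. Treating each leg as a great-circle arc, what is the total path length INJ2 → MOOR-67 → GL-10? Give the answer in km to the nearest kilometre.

INJ2: φ = -43.90000°, λ = -39.52389°
MOOR-67: φ = -20.61750°, λ = -41.69083°
GL-10: φ = -33.24806°, λ = -18.64750°
INJ2→MOOR-67: c = 0.407575 rad, d = 2596.25 km
MOOR-67→GL-10: c = 0.419372 rad, d = 2671.40 km
Total = 2596.25 + 2671.40 = 5267.65 km

5268 km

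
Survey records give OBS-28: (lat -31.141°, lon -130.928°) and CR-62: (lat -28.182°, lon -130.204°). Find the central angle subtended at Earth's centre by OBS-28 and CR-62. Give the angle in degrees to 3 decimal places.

3.025°

Δφ = 2.9590°,  Δλ = 0.7240°
a = sin²(Δφ/2) + cos φ₁ cos φ₂ sin²(Δλ/2) = 0.000697
c = 2·arcsin(√a) = 0.052798 rad = 3.0251°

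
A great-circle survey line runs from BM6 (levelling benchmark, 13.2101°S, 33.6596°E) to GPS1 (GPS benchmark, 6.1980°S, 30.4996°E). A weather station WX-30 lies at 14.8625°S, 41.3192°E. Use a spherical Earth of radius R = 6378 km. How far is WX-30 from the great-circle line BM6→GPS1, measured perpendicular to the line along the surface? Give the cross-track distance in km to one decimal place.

δ₁₃ = central angle BM6→WX-30 = 0.132851 rad  (haversine)
θ₁₃ = bearing BM6→WX-30 = 103.449°,  θ₁₂ = bearing BM6→GPS1 = 335.764°
dₓₜ = R·arcsin(sin δ₁₃ · sin(θ₁₃ − θ₁₂)) = 6378·arcsin(0.13246·sin(-232.315°)) = 669.817 km
|dₓₜ| = 669.817 km

669.8 km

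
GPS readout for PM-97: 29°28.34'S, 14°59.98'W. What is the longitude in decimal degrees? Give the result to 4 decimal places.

14° + 59.98′/60 = 14 + 0.99967 = 14.9997°

14.9997°W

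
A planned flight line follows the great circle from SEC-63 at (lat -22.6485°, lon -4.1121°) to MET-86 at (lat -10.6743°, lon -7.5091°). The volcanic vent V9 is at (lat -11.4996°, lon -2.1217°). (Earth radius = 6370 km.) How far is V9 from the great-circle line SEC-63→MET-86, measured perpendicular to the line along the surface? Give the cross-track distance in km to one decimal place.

δ₁₃ = central angle SEC-63→V9 = 0.197387 rad  (haversine)
θ₁₃ = bearing SEC-63→V9 = 9.994°,  θ₁₂ = bearing SEC-63→MET-86 = 344.275°
dₓₜ = R·arcsin(sin δ₁₃ · sin(θ₁₃ − θ₁₂)) = 6370·arcsin(0.19611·sin(-334.280°)) = 542.771 km
|dₓₜ| = 542.771 km

542.8 km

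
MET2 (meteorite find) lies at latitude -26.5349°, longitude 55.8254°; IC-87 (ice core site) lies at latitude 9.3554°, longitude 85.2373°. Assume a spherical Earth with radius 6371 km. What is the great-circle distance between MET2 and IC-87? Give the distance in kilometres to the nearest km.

Δφ = 35.8903°,  Δλ = 29.4119°
a = sin²(Δφ/2) + cos φ₁ cos φ₂ sin²(Δλ/2) = 0.151818
c = 2·arcsin(√a) = 0.800479 rad = 45.8640°
d = R·c = 6371 × 0.800479 = 5099.8 km

5100 km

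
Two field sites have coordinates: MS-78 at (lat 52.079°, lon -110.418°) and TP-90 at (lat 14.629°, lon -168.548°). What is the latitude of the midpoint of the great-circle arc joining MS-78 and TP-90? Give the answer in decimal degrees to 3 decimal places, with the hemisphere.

Bx = cos φ₂ cos Δλ = 0.510877,  By = cos φ₂ sin Δλ = -0.821717
φₘ = atan2(sin φ₁ + sin φ₂, √((cos φ₁ + Bx)² + By²)) = 36.77210°
λₘ = λ₁ + atan2(By, cos φ₁ + Bx) = -146.55201°

36.772°N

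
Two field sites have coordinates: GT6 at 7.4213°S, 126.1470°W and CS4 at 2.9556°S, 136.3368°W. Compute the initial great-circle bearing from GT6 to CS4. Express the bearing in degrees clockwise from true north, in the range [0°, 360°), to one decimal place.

293.2°

Δλ = -10.1898°
y = sin Δλ · cos φ₂ = -0.176674
x = cos φ₁ sin φ₂ − sin φ₁ cos φ₂ cos Δλ = 0.075828
θ = atan2(y, x) = -66.7712° → 293.2288° (mod 360°)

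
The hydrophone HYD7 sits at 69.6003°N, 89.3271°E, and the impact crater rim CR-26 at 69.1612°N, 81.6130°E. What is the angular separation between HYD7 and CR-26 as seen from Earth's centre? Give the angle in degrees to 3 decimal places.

2.750°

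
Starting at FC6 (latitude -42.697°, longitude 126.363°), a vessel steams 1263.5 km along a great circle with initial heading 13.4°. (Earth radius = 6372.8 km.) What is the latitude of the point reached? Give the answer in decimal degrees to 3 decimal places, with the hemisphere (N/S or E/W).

31.602°S

δ = d/R = 1263.5/6372.8 = 0.198264 rad
φ₂ = arcsin(sin φ₁ cos δ + cos φ₁ sin δ cos θ)
   = arcsin(-0.67812·0.98041 + 0.73495·0.19697·0.97278) = -31.60202°
λ₂ = λ₁ + atan2(sin θ sin δ cos φ₁, cos δ − sin φ₁ sin φ₂) = 129.43521°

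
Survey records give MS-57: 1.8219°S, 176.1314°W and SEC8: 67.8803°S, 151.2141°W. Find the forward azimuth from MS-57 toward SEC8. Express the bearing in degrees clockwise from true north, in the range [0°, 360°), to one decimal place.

Δλ = 24.9173°
y = sin Δλ · cos φ₂ = 0.158641
x = cos φ₁ sin φ₂ − sin φ₁ cos φ₂ cos Δλ = -0.915074
θ = atan2(y, x) = 170.1647° → 170.1647° (mod 360°)

170.2°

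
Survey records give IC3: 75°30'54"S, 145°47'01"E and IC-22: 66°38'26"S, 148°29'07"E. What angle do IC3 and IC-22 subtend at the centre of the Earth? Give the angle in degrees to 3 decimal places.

IC3: φ = -75.51500°, λ = +145.78361°
IC-22: φ = -66.64056°, λ = +148.48528°
Δφ = 8.8744°,  Δλ = 2.7017°
a = sin²(Δφ/2) + cos φ₁ cos φ₂ sin²(Δλ/2) = 0.006041
c = 2·arcsin(√a) = 0.155601 rad = 8.9153°

8.915°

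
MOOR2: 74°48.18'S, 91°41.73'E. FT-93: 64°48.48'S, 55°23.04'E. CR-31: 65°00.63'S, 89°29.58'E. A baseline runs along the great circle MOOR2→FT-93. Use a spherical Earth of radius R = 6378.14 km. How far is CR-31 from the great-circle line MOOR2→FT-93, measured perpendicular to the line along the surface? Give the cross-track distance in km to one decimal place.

982.7 km

MOOR2: φ = -74.80300°, λ = +91.69550°
FT-93: φ = -64.80800°, λ = +55.38400°
CR-31: φ = -65.01050°, λ = +89.49300°
δ₁₃ = central angle MOOR2→CR-31 = 0.171392 rad  (haversine)
θ₁₃ = bearing MOOR2→CR-31 = 354.538°,  θ₁₂ = bearing MOOR2→FT-93 = 290.411°
dₓₜ = R·arcsin(sin δ₁₃ · sin(θ₁₃ − θ₁₂)) = 6378.14·arcsin(0.17055·sin(64.127°)) = 982.658 km
|dₓₜ| = 982.658 km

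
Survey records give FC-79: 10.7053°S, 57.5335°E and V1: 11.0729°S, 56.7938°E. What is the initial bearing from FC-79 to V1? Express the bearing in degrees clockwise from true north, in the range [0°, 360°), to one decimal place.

243.1°

Δλ = -0.7397°
y = sin Δλ · cos φ₂ = -0.012670
x = cos φ₁ sin φ₂ − sin φ₁ cos φ₂ cos Δλ = -0.006431
θ = atan2(y, x) = -116.9121° → 243.0879° (mod 360°)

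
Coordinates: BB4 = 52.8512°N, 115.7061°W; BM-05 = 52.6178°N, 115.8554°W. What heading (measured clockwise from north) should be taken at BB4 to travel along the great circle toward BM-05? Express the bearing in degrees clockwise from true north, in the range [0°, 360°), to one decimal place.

201.2°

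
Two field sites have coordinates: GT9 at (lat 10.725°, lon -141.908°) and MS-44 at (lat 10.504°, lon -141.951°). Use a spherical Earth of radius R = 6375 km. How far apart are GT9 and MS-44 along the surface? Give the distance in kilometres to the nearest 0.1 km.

Δφ = -0.2210°,  Δλ = -0.0430°
a = sin²(Δφ/2) + cos φ₁ cos φ₂ sin²(Δλ/2) = 0.000004
c = 2·arcsin(√a) = 0.003927 rad = 0.2250°
d = R·c = 6375 × 0.003927 = 25.0 km

25.0 km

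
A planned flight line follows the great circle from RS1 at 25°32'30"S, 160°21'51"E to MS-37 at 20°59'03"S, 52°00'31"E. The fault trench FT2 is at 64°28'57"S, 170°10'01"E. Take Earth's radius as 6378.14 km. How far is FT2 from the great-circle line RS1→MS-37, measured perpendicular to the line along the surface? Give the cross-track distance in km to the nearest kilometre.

RS1: φ = -25.54167°, λ = +160.36417°
MS-37: φ = -20.98417°, λ = +52.00861°
FT2: φ = -64.48250°, λ = +170.16694°
δ₁₃ = central angle RS1→FT2 = 0.688625 rad  (haversine)
θ₁₃ = bearing RS1→FT2 = 173.372°,  θ₁₂ = bearing RS1→MS-37 = 243.084°
dₓₜ = R·arcsin(sin δ₁₃ · sin(θ₁₃ − θ₁₂)) = 6378.14·arcsin(0.63548·sin(-69.712°)) = -4072.922 km
|dₓₜ| = 4072.922 km

4073 km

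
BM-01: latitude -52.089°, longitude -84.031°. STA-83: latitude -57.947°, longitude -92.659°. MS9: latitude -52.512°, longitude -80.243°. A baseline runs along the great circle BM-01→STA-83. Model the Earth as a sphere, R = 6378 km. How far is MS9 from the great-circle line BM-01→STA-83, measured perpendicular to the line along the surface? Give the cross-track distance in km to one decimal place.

237.8 km

δ₁₃ = central angle BM-01→MS9 = 0.041093 rad  (haversine)
θ₁₃ = bearing BM-01→MS9 = 101.844°,  θ₁₂ = bearing BM-01→STA-83 = 216.703°
dₓₜ = R·arcsin(sin δ₁₃ · sin(θ₁₃ − θ₁₂)) = 6378·arcsin(0.04108·sin(-114.859°)) = -237.795 km
|dₓₜ| = 237.795 km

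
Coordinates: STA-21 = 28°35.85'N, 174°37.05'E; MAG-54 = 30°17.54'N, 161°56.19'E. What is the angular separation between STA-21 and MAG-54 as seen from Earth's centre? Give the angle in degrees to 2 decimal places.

11.17°

STA-21: φ = +28.59750°, λ = +174.61750°
MAG-54: φ = +30.29233°, λ = +161.93650°
Δφ = 1.6948°,  Δλ = -12.6810°
a = sin²(Δφ/2) + cos φ₁ cos φ₂ sin²(Δλ/2) = 0.009465
c = 2·arcsin(√a) = 0.194885 rad = 11.1661°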